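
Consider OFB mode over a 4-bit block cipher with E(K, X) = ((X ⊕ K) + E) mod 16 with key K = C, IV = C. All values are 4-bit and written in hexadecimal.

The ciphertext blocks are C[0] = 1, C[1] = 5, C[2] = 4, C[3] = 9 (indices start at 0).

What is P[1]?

OFB decryption: S_i = E(K, S_{i−1}) with S_{−1} = IV; P_i = C_i ⊕ S_i.
P[0]: S = E(K, C) = E; 1 ⊕ E = F.
P[1]: S = E(K, E) = 0; 5 ⊕ 0 = 5.

P[1] = 5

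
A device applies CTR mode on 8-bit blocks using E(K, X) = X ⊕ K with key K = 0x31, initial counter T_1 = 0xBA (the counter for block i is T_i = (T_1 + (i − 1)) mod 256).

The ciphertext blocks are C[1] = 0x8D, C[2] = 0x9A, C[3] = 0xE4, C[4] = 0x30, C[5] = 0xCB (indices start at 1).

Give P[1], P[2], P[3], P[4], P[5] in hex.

P[1] = 0x06, P[2] = 0x10, P[3] = 0x69, P[4] = 0xBC, P[5] = 0x44

CTR decryption: S_i = E(K, T_i) where T_i is the counter for block i; P_i = C_i ⊕ S_i.
P[1]: T = 0xBA, S = E(K, T) = 0x8B; 0x8D ⊕ 0x8B = 0x06.
P[2]: T = 0xBB, S = E(K, T) = 0x8A; 0x9A ⊕ 0x8A = 0x10.
P[3]: T = 0xBC, S = E(K, T) = 0x8D; 0xE4 ⊕ 0x8D = 0x69.
P[4]: T = 0xBD, S = E(K, T) = 0x8C; 0x30 ⊕ 0x8C = 0xBC.
P[5]: T = 0xBE, S = E(K, T) = 0x8F; 0xCB ⊕ 0x8F = 0x44.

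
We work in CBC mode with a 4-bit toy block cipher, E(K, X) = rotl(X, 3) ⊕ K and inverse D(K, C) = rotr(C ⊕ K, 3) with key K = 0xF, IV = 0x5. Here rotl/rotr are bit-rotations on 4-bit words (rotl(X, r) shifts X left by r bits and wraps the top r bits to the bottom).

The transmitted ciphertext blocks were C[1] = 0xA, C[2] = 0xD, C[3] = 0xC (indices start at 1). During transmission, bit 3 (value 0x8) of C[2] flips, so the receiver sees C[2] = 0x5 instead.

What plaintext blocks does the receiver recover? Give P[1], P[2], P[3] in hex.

CBC decryption: P_i = D(K, C_i) ⊕ C_{i−1}, with C_{0} = IV.
Only C[2] changed, to 0x5. In CBC, a change in C_i garbles P_i and flips the same bit in P_{i+1}. Decrypting the received ciphertext:
P[1]: D(K, 0xA) = 0xA; 0xA ⊕ 0x5 = 0xF.
P[2]: D(K, 0x5) = 0x5; 0x5 ⊕ 0xA = 0xF.
P[3]: D(K, 0xC) = 0x6; 0x6 ⊕ 0x5 = 0x3.
Blocks that differ from the original plaintext: P[2], P[3].

P[1] = 0xF, P[2] = 0xF, P[3] = 0x3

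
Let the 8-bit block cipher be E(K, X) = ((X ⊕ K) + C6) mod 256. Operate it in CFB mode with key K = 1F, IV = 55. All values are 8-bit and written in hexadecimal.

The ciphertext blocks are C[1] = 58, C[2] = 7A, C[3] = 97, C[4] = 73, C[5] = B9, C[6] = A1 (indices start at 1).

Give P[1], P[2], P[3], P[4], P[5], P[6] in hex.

CFB decryption: P_i = C_i ⊕ E(K, C_{i−1}), with C_{0} = IV.
P[1]: E(K, 55) = 10; 58 ⊕ 10 = 48.
P[2]: E(K, 58) = 0D; 7A ⊕ 0D = 77.
P[3]: E(K, 7A) = 2B; 97 ⊕ 2B = BC.
P[4]: E(K, 97) = 4E; 73 ⊕ 4E = 3D.
P[5]: E(K, 73) = 32; B9 ⊕ 32 = 8B.
P[6]: E(K, B9) = 6C; A1 ⊕ 6C = CD.

P[1] = 48, P[2] = 77, P[3] = BC, P[4] = 3D, P[5] = 8B, P[6] = CD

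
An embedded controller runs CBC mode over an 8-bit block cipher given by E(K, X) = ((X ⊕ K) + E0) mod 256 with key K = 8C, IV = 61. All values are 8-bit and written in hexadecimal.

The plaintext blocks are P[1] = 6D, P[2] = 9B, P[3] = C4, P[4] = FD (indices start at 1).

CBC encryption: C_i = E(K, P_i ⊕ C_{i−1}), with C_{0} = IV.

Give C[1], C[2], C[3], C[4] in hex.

C[1]: P[1] ⊕ 61 = 0C; E(K, 0C) = 60.
C[2]: P[2] ⊕ 60 = FB; E(K, FB) = 57.
C[3]: P[3] ⊕ 57 = 93; E(K, 93) = FF.
C[4]: P[4] ⊕ FF = 02; E(K, 02) = 6E.

C[1] = 60, C[2] = 57, C[3] = FF, C[4] = 6E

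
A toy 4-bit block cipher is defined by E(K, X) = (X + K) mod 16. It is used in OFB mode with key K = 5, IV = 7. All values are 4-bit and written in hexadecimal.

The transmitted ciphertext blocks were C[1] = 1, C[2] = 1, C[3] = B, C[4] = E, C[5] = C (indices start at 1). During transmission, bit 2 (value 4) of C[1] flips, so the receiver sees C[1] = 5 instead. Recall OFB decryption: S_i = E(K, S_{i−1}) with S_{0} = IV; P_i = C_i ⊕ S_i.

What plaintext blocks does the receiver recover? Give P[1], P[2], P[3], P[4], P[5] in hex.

Only C[1] changed, to 5. In OFB, a change in C_i flips the same bit in P_i only; the keystream is unaffected. Decrypting the received ciphertext:
P[1]: S = E(K, 7) = C; 5 ⊕ C = 9.
P[2]: S = E(K, C) = 1; 1 ⊕ 1 = 0.
P[3]: S = E(K, 1) = 6; B ⊕ 6 = D.
P[4]: S = E(K, 6) = B; E ⊕ B = 5.
P[5]: S = E(K, B) = 0; C ⊕ 0 = C.
Blocks that differ from the original plaintext: P[1].

P[1] = 9, P[2] = 0, P[3] = D, P[4] = 5, P[5] = C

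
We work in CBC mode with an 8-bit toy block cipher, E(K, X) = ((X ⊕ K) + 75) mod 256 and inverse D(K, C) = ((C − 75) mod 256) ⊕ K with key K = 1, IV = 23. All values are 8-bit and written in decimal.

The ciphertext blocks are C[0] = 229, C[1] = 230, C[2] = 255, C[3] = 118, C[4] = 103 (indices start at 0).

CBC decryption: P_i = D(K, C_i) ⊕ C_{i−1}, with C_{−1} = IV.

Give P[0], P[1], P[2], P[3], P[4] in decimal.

P[0] = 140, P[1] = 127, P[2] = 83, P[3] = 213, P[4] = 107

P[0]: D(K, 229) = 155; 155 ⊕ 23 = 140.
P[1]: D(K, 230) = 154; 154 ⊕ 229 = 127.
P[2]: D(K, 255) = 181; 181 ⊕ 230 = 83.
P[3]: D(K, 118) = 42; 42 ⊕ 255 = 213.
P[4]: D(K, 103) = 29; 29 ⊕ 118 = 107.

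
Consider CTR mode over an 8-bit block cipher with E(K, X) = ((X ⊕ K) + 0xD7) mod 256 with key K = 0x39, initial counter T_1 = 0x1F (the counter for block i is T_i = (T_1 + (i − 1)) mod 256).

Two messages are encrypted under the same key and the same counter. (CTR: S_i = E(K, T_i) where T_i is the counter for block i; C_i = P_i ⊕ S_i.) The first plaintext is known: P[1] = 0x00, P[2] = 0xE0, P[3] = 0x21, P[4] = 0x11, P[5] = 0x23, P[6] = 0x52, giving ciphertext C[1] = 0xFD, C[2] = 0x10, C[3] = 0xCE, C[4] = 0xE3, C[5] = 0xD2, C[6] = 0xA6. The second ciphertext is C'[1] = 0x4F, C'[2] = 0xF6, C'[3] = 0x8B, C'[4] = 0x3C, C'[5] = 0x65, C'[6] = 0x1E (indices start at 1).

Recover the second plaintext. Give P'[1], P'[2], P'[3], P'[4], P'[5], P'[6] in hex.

P'[1] = 0xB2, P'[2] = 0x06, P'[3] = 0x64, P'[4] = 0xCE, P'[5] = 0x94, P'[6] = 0xEA

In CTR with a reused counter, both messages share the same keystream S_i, so C_i ⊕ C'_i = P_i ⊕ P'_i and thus P'_i = P_i ⊕ C_i ⊕ C'_i.
P'[1]: 0x00 ⊕ 0xFD ⊕ 0x4F = 0xB2.
P'[2]: 0xE0 ⊕ 0x10 ⊕ 0xF6 = 0x06.
P'[3]: 0x21 ⊕ 0xCE ⊕ 0x8B = 0x64.
P'[4]: 0x11 ⊕ 0xE3 ⊕ 0x3C = 0xCE.
P'[5]: 0x23 ⊕ 0xD2 ⊕ 0x65 = 0x94.
P'[6]: 0x52 ⊕ 0xA6 ⊕ 0x1E = 0xEA.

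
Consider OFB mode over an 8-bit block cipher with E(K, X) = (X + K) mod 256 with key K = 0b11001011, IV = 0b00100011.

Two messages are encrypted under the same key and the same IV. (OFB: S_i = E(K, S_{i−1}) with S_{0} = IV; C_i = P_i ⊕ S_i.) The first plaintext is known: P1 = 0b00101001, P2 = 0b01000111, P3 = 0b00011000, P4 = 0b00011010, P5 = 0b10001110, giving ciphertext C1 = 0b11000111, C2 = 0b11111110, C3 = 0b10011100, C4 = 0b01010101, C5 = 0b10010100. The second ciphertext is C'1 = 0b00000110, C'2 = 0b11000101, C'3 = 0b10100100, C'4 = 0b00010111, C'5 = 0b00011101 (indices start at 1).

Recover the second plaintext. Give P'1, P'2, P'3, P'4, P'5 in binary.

In OFB with a reused IV, both messages share the same keystream S_i, so C_i ⊕ C'_i = P_i ⊕ P'_i and thus P'_i = P_i ⊕ C_i ⊕ C'_i.
P'1: 0b00101001 ⊕ 0b11000111 ⊕ 0b00000110 = 0b11101000.
P'2: 0b01000111 ⊕ 0b11111110 ⊕ 0b11000101 = 0b01111100.
P'3: 0b00011000 ⊕ 0b10011100 ⊕ 0b10100100 = 0b00100000.
P'4: 0b00011010 ⊕ 0b01010101 ⊕ 0b00010111 = 0b01011000.
P'5: 0b10001110 ⊕ 0b10010100 ⊕ 0b00011101 = 0b00000111.

P'1 = 0b11101000, P'2 = 0b01111100, P'3 = 0b00100000, P'4 = 0b01011000, P'5 = 0b00000111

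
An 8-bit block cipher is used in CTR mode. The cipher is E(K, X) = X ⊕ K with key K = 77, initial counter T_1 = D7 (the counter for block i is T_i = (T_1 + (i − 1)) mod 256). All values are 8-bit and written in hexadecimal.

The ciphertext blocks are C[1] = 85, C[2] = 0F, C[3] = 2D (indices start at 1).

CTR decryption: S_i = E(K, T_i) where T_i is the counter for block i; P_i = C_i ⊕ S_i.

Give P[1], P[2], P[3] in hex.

P[1]: T = D7, S = E(K, T) = A0; 85 ⊕ A0 = 25.
P[2]: T = D8, S = E(K, T) = AF; 0F ⊕ AF = A0.
P[3]: T = D9, S = E(K, T) = AE; 2D ⊕ AE = 83.

P[1] = 25, P[2] = A0, P[3] = 83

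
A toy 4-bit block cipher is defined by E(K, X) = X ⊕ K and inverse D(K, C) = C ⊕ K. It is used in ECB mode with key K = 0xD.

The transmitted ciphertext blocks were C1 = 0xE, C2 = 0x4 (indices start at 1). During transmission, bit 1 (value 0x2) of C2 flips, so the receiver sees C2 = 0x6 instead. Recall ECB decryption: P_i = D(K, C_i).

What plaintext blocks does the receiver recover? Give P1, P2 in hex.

P1 = 0x3, P2 = 0xB

Only C2 changed, to 0x6. In ECB, a change in C_i affects only P_i. Decrypting the received ciphertext:
P1: D(K, 0xE) = 0x3.
P2: D(K, 0x6) = 0xB.
Blocks that differ from the original plaintext: P2.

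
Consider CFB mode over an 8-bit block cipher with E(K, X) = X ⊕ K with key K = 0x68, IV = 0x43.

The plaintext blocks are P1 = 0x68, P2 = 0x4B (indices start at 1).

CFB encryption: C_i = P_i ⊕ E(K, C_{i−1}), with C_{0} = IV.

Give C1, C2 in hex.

C1 = 0x43, C2 = 0x60

C1: E(K, 0x43) = 0x2B; 0x68 ⊕ 0x2B = 0x43.
C2: E(K, 0x43) = 0x2B; 0x4B ⊕ 0x2B = 0x60.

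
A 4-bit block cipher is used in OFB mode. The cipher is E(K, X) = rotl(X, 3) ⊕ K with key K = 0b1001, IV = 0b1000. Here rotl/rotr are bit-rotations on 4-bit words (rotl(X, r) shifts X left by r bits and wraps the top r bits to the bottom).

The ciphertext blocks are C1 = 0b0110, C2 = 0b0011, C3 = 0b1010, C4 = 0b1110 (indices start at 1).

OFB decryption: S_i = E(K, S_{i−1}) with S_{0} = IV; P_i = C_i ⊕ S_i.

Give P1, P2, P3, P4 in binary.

P1: S = E(K, 0b1000) = 0b1101; 0b0110 ⊕ 0b1101 = 0b1011.
P2: S = E(K, 0b1101) = 0b0111; 0b0011 ⊕ 0b0111 = 0b0100.
P3: S = E(K, 0b0111) = 0b0010; 0b1010 ⊕ 0b0010 = 0b1000.
P4: S = E(K, 0b0010) = 0b1000; 0b1110 ⊕ 0b1000 = 0b0110.

P1 = 0b1011, P2 = 0b0100, P3 = 0b1000, P4 = 0b0110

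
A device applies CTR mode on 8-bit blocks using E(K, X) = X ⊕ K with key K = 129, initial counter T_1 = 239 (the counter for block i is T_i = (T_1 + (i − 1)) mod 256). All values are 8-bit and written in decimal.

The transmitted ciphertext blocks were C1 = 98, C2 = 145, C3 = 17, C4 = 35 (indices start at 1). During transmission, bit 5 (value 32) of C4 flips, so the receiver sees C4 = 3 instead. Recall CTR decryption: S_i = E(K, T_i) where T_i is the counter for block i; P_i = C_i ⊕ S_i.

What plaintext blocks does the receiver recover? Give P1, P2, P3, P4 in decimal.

P1 = 12, P2 = 224, P3 = 97, P4 = 112

Only C4 changed, to 3. In CTR, a change in C_i flips the same bit in P_i only; the keystream is unaffected. Decrypting the received ciphertext:
P1: T = 239, S = E(K, T) = 110; 98 ⊕ 110 = 12.
P2: T = 240, S = E(K, T) = 113; 145 ⊕ 113 = 224.
P3: T = 241, S = E(K, T) = 112; 17 ⊕ 112 = 97.
P4: T = 242, S = E(K, T) = 115; 3 ⊕ 115 = 112.
Blocks that differ from the original plaintext: P4.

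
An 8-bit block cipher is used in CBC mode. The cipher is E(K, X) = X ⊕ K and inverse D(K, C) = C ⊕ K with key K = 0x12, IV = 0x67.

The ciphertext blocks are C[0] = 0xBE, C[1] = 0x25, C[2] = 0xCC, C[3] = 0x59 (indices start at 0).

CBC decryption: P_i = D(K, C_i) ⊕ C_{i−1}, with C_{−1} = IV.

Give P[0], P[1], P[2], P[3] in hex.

P[0]: D(K, 0xBE) = 0xAC; 0xAC ⊕ 0x67 = 0xCB.
P[1]: D(K, 0x25) = 0x37; 0x37 ⊕ 0xBE = 0x89.
P[2]: D(K, 0xCC) = 0xDE; 0xDE ⊕ 0x25 = 0xFB.
P[3]: D(K, 0x59) = 0x4B; 0x4B ⊕ 0xCC = 0x87.

P[0] = 0xCB, P[1] = 0x89, P[2] = 0xFB, P[3] = 0x87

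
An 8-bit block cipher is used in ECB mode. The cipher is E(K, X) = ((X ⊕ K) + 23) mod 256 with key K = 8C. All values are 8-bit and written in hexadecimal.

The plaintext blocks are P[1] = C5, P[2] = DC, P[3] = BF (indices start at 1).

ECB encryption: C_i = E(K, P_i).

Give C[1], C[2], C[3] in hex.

C[1]: E(K, C5) = 6C.
C[2]: E(K, DC) = 73.
C[3]: E(K, BF) = 56.

C[1] = 6C, C[2] = 73, C[3] = 56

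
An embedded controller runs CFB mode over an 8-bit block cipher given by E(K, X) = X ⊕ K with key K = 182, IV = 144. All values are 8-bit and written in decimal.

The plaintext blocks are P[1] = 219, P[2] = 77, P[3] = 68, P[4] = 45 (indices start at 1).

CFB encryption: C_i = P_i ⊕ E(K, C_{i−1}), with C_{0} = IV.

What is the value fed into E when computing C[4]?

C[1]: E(K, 144) = 38; 219 ⊕ 38 = 253.
C[2]: E(K, 253) = 75; 77 ⊕ 75 = 6.
C[3]: E(K, 6) = 176; 68 ⊕ 176 = 244.
C[4]: E(K, 244) = 66; 45 ⊕ 66 = 111.
So the input to E for block [4] is 244.

244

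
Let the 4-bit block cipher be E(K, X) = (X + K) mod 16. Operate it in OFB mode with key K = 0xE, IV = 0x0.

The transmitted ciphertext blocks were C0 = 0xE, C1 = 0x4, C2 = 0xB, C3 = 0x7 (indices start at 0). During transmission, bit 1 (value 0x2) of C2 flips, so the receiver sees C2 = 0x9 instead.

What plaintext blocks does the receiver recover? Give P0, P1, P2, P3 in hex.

P0 = 0x0, P1 = 0x8, P2 = 0x3, P3 = 0xF

OFB decryption: S_i = E(K, S_{i−1}) with S_{−1} = IV; P_i = C_i ⊕ S_i.
Only C2 changed, to 0x9. In OFB, a change in C_i flips the same bit in P_i only; the keystream is unaffected. Decrypting the received ciphertext:
P0: S = E(K, 0x0) = 0xE; 0xE ⊕ 0xE = 0x0.
P1: S = E(K, 0xE) = 0xC; 0x4 ⊕ 0xC = 0x8.
P2: S = E(K, 0xC) = 0xA; 0x9 ⊕ 0xA = 0x3.
P3: S = E(K, 0xA) = 0x8; 0x7 ⊕ 0x8 = 0xF.
Blocks that differ from the original plaintext: P2.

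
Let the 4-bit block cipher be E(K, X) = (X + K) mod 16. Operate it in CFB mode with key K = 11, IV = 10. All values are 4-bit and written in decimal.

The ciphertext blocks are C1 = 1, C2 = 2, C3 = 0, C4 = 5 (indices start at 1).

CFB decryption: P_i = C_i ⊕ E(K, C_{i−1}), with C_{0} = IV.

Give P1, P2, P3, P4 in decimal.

P1 = 4, P2 = 14, P3 = 13, P4 = 14

P1: E(K, 10) = 5; 1 ⊕ 5 = 4.
P2: E(K, 1) = 12; 2 ⊕ 12 = 14.
P3: E(K, 2) = 13; 0 ⊕ 13 = 13.
P4: E(K, 0) = 11; 5 ⊕ 11 = 14.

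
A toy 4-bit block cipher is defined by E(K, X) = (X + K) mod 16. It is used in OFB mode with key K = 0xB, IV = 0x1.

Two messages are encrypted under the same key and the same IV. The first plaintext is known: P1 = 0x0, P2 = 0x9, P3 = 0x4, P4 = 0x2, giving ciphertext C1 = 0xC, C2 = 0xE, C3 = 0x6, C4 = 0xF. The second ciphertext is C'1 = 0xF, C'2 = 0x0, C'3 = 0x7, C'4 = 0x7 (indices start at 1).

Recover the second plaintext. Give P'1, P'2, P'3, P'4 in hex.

In OFB with a reused IV, both messages share the same keystream S_i, so C_i ⊕ C'_i = P_i ⊕ P'_i and thus P'_i = P_i ⊕ C_i ⊕ C'_i.
P'1: 0x0 ⊕ 0xC ⊕ 0xF = 0x3.
P'2: 0x9 ⊕ 0xE ⊕ 0x0 = 0x7.
P'3: 0x4 ⊕ 0x6 ⊕ 0x7 = 0x5.
P'4: 0x2 ⊕ 0xF ⊕ 0x7 = 0xA.

P'1 = 0x3, P'2 = 0x7, P'3 = 0x5, P'4 = 0xA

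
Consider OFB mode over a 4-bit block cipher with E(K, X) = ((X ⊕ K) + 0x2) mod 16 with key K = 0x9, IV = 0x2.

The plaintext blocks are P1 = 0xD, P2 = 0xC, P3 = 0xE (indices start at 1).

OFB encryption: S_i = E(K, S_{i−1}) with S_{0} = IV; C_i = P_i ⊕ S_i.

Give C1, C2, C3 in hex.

C1 = 0x0, C2 = 0xA, C3 = 0xF

C1: S = E(K, 0x2) = 0xD; 0xD ⊕ 0xD = 0x0.
C2: S = E(K, 0xD) = 0x6; 0xC ⊕ 0x6 = 0xA.
C3: S = E(K, 0x6) = 0x1; 0xE ⊕ 0x1 = 0xF.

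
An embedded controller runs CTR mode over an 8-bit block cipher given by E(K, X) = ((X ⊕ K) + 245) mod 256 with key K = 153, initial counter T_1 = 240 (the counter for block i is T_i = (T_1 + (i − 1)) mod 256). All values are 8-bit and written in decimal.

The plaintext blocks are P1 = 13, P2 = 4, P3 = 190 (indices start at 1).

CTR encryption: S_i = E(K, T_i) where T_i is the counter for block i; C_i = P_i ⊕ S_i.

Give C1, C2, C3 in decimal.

C1: T = 240, S = E(K, T) = 94; 13 ⊕ 94 = 83.
C2: T = 241, S = E(K, T) = 93; 4 ⊕ 93 = 89.
C3: T = 242, S = E(K, T) = 96; 190 ⊕ 96 = 222.

C1 = 83, C2 = 89, C3 = 222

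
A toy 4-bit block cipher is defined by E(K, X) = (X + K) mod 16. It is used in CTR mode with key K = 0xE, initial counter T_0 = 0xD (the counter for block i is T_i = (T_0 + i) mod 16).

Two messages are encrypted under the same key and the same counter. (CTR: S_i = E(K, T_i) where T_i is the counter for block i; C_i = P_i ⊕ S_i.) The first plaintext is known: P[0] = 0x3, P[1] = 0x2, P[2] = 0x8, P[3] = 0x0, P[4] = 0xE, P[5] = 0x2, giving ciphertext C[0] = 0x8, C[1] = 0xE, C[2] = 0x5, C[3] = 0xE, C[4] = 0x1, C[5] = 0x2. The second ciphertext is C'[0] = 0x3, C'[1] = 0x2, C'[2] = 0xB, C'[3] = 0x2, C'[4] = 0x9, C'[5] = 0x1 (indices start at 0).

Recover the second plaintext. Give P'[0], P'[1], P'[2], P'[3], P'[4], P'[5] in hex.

In CTR with a reused counter, both messages share the same keystream S_i, so C_i ⊕ C'_i = P_i ⊕ P'_i and thus P'_i = P_i ⊕ C_i ⊕ C'_i.
P'[0]: 0x3 ⊕ 0x8 ⊕ 0x3 = 0x8.
P'[1]: 0x2 ⊕ 0xE ⊕ 0x2 = 0xE.
P'[2]: 0x8 ⊕ 0x5 ⊕ 0xB = 0x6.
P'[3]: 0x0 ⊕ 0xE ⊕ 0x2 = 0xC.
P'[4]: 0xE ⊕ 0x1 ⊕ 0x9 = 0x6.
P'[5]: 0x2 ⊕ 0x2 ⊕ 0x1 = 0x1.

P'[0] = 0x8, P'[1] = 0xE, P'[2] = 0x6, P'[3] = 0xC, P'[4] = 0x6, P'[5] = 0x1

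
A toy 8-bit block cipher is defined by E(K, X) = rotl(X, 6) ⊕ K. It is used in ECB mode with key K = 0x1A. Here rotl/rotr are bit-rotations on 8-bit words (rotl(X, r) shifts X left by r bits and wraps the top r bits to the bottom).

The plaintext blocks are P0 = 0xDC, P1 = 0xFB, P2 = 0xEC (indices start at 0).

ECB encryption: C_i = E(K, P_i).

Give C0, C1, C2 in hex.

C0: E(K, 0xDC) = 0x2D.
C1: E(K, 0xFB) = 0xE4.
C2: E(K, 0xEC) = 0x21.

C0 = 0x2D, C1 = 0xE4, C2 = 0x21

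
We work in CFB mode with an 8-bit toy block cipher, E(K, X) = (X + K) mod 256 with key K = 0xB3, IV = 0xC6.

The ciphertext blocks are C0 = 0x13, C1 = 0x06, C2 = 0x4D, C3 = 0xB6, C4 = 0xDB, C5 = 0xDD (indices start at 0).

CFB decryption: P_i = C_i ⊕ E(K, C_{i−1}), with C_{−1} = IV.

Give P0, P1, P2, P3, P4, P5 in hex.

P0: E(K, 0xC6) = 0x79; 0x13 ⊕ 0x79 = 0x6A.
P1: E(K, 0x13) = 0xC6; 0x06 ⊕ 0xC6 = 0xC0.
P2: E(K, 0x06) = 0xB9; 0x4D ⊕ 0xB9 = 0xF4.
P3: E(K, 0x4D) = 0x00; 0xB6 ⊕ 0x00 = 0xB6.
P4: E(K, 0xB6) = 0x69; 0xDB ⊕ 0x69 = 0xB2.
P5: E(K, 0xDB) = 0x8E; 0xDD ⊕ 0x8E = 0x53.

P0 = 0x6A, P1 = 0xC0, P2 = 0xF4, P3 = 0xB6, P4 = 0xB2, P5 = 0x53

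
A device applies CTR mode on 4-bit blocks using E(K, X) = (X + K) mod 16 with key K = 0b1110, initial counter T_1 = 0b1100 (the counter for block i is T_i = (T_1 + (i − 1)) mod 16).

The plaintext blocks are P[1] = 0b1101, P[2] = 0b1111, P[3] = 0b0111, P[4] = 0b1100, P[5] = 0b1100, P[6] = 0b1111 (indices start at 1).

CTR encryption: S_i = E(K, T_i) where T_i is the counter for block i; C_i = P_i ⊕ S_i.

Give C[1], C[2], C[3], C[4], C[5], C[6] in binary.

C[1] = 0b0111, C[2] = 0b0100, C[3] = 0b1011, C[4] = 0b0001, C[5] = 0b0010, C[6] = 0b0000

C[1]: T = 0b1100, S = E(K, T) = 0b1010; 0b1101 ⊕ 0b1010 = 0b0111.
C[2]: T = 0b1101, S = E(K, T) = 0b1011; 0b1111 ⊕ 0b1011 = 0b0100.
C[3]: T = 0b1110, S = E(K, T) = 0b1100; 0b0111 ⊕ 0b1100 = 0b1011.
C[4]: T = 0b1111, S = E(K, T) = 0b1101; 0b1100 ⊕ 0b1101 = 0b0001.
C[5]: T = 0b0000, S = E(K, T) = 0b1110; 0b1100 ⊕ 0b1110 = 0b0010.
C[6]: T = 0b0001, S = E(K, T) = 0b1111; 0b1111 ⊕ 0b1111 = 0b0000.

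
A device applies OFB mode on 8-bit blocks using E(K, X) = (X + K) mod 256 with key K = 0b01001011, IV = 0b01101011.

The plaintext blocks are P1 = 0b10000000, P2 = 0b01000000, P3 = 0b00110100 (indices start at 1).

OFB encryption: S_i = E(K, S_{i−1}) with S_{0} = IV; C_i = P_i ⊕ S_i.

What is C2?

C2 = 0b01000001

C1: S = E(K, 0b01101011) = 0b10110110; 0b10000000 ⊕ 0b10110110 = 0b00110110.
C2: S = E(K, 0b10110110) = 0b00000001; 0b01000000 ⊕ 0b00000001 = 0b01000001.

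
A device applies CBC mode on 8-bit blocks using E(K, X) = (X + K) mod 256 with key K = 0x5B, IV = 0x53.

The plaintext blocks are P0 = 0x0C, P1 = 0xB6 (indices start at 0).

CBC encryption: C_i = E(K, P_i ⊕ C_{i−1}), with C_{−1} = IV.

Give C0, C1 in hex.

C0 = 0xBA, C1 = 0x67

C0: P0 ⊕ 0x53 = 0x5F; E(K, 0x5F) = 0xBA.
C1: P1 ⊕ 0xBA = 0x0C; E(K, 0x0C) = 0x67.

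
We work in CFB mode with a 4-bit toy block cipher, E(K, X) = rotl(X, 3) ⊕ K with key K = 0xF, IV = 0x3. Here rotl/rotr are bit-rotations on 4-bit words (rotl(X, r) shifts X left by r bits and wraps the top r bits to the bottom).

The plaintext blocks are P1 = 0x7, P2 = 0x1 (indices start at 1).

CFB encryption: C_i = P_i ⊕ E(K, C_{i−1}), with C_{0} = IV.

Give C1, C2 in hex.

C1 = 0x1, C2 = 0x6

C1: E(K, 0x3) = 0x6; 0x7 ⊕ 0x6 = 0x1.
C2: E(K, 0x1) = 0x7; 0x1 ⊕ 0x7 = 0x6.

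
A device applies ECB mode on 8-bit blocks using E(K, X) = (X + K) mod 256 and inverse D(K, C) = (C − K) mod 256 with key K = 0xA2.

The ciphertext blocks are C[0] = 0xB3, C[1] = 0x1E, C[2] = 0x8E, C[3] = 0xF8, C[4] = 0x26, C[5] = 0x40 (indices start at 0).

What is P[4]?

P[4] = 0x84

ECB decryption: P_i = D(K, C_i).
P[4]: D(K, 0x26) = 0x84.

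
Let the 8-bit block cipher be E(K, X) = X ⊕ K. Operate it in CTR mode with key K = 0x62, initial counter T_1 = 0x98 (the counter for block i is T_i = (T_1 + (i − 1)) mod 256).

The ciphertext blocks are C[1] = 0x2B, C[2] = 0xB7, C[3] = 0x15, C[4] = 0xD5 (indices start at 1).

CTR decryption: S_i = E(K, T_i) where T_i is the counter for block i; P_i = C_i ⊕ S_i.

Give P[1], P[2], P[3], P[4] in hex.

P[1] = 0xD1, P[2] = 0x4C, P[3] = 0xED, P[4] = 0x2C

P[1]: T = 0x98, S = E(K, T) = 0xFA; 0x2B ⊕ 0xFA = 0xD1.
P[2]: T = 0x99, S = E(K, T) = 0xFB; 0xB7 ⊕ 0xFB = 0x4C.
P[3]: T = 0x9A, S = E(K, T) = 0xF8; 0x15 ⊕ 0xF8 = 0xED.
P[4]: T = 0x9B, S = E(K, T) = 0xF9; 0xD5 ⊕ 0xF9 = 0x2C.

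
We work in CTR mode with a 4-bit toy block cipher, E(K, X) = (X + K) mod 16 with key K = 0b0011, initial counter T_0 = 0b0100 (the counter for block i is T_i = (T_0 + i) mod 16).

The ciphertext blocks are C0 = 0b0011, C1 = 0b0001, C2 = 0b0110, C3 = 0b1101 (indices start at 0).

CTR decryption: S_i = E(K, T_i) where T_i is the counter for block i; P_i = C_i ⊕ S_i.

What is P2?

P2 = 0b1111

P2: T = 0b0110, S = E(K, T) = 0b1001; 0b0110 ⊕ 0b1001 = 0b1111.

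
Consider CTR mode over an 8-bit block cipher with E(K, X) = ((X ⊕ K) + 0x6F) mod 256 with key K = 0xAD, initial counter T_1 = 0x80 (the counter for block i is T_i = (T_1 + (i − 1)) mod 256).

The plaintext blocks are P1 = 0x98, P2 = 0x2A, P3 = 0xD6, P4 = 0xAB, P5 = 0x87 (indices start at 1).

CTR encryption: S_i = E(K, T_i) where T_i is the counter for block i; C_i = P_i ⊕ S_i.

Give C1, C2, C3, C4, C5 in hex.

C1: T = 0x80, S = E(K, T) = 0x9C; 0x98 ⊕ 0x9C = 0x04.
C2: T = 0x81, S = E(K, T) = 0x9B; 0x2A ⊕ 0x9B = 0xB1.
C3: T = 0x82, S = E(K, T) = 0x9E; 0xD6 ⊕ 0x9E = 0x48.
C4: T = 0x83, S = E(K, T) = 0x9D; 0xAB ⊕ 0x9D = 0x36.
C5: T = 0x84, S = E(K, T) = 0x98; 0x87 ⊕ 0x98 = 0x1F.

C1 = 0x04, C2 = 0xB1, C3 = 0x48, C4 = 0x36, C5 = 0x1F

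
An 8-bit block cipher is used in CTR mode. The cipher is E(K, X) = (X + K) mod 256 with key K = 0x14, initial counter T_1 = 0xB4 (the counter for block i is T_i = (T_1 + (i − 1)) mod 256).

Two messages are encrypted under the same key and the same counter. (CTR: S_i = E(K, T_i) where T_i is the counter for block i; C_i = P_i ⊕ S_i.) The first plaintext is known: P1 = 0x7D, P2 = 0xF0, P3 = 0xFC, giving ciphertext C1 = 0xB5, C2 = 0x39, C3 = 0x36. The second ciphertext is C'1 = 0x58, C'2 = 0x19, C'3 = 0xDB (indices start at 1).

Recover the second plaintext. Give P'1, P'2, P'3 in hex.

In CTR with a reused counter, both messages share the same keystream S_i, so C_i ⊕ C'_i = P_i ⊕ P'_i and thus P'_i = P_i ⊕ C_i ⊕ C'_i.
P'1: 0x7D ⊕ 0xB5 ⊕ 0x58 = 0x90.
P'2: 0xF0 ⊕ 0x39 ⊕ 0x19 = 0xD0.
P'3: 0xFC ⊕ 0x36 ⊕ 0xDB = 0x11.

P'1 = 0x90, P'2 = 0xD0, P'3 = 0x11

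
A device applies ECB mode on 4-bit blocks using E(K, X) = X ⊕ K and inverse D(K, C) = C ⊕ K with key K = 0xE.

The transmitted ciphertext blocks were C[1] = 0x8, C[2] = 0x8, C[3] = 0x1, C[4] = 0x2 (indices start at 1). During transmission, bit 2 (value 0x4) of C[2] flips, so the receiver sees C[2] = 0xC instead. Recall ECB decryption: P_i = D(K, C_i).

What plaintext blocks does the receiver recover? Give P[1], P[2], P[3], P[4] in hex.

Only C[2] changed, to 0xC. In ECB, a change in C_i affects only P_i. Decrypting the received ciphertext:
P[1]: D(K, 0x8) = 0x6.
P[2]: D(K, 0xC) = 0x2.
P[3]: D(K, 0x1) = 0xF.
P[4]: D(K, 0x2) = 0xC.
Blocks that differ from the original plaintext: P[2].

P[1] = 0x6, P[2] = 0x2, P[3] = 0xF, P[4] = 0xC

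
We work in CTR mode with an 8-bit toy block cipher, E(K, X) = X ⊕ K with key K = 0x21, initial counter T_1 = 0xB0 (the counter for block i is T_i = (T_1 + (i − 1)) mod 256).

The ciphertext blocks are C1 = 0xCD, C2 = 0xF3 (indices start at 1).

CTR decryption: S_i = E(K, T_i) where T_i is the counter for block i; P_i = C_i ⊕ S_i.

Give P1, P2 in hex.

P1 = 0x5C, P2 = 0x63

P1: T = 0xB0, S = E(K, T) = 0x91; 0xCD ⊕ 0x91 = 0x5C.
P2: T = 0xB1, S = E(K, T) = 0x90; 0xF3 ⊕ 0x90 = 0x63.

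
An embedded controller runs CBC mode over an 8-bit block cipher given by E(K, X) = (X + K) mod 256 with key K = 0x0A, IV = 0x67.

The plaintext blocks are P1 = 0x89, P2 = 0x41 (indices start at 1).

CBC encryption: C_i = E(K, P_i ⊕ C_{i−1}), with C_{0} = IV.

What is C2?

C2 = 0xC3

C1: P1 ⊕ 0x67 = 0xEE; E(K, 0xEE) = 0xF8.
C2: P2 ⊕ 0xF8 = 0xB9; E(K, 0xB9) = 0xC3.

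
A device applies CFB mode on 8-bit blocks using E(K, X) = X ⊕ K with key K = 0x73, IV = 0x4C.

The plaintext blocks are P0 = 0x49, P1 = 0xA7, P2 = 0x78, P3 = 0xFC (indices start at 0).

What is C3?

CFB encryption: C_i = P_i ⊕ E(K, C_{i−1}), with C_{−1} = IV.
C0: E(K, 0x4C) = 0x3F; 0x49 ⊕ 0x3F = 0x76.
C1: E(K, 0x76) = 0x05; 0xA7 ⊕ 0x05 = 0xA2.
C2: E(K, 0xA2) = 0xD1; 0x78 ⊕ 0xD1 = 0xA9.
C3: E(K, 0xA9) = 0xDA; 0xFC ⊕ 0xDA = 0x26.

C3 = 0x26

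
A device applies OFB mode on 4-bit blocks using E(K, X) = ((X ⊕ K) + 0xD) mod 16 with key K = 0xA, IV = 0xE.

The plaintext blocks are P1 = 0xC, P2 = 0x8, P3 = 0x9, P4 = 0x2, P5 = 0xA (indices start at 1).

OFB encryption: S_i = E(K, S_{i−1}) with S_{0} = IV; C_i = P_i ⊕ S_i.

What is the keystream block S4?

C1: S = E(K, 0xE) = 0x1; 0xC ⊕ 0x1 = 0xD.
C2: S = E(K, 0x1) = 0x8; 0x8 ⊕ 0x8 = 0x0.
C3: S = E(K, 0x8) = 0xF; 0x9 ⊕ 0xF = 0x6.
C4: S = E(K, 0xF) = 0x2; 0x2 ⊕ 0x2 = 0x0.
So S4 = 0x2.

0x2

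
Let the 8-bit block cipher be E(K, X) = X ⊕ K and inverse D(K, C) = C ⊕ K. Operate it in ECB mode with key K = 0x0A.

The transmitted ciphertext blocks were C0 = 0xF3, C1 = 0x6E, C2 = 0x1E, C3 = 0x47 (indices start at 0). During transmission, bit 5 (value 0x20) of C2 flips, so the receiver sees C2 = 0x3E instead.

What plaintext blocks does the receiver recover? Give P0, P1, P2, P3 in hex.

P0 = 0xF9, P1 = 0x64, P2 = 0x34, P3 = 0x4D

ECB decryption: P_i = D(K, C_i).
Only C2 changed, to 0x3E. In ECB, a change in C_i affects only P_i. Decrypting the received ciphertext:
P0: D(K, 0xF3) = 0xF9.
P1: D(K, 0x6E) = 0x64.
P2: D(K, 0x3E) = 0x34.
P3: D(K, 0x47) = 0x4D.
Blocks that differ from the original plaintext: P2.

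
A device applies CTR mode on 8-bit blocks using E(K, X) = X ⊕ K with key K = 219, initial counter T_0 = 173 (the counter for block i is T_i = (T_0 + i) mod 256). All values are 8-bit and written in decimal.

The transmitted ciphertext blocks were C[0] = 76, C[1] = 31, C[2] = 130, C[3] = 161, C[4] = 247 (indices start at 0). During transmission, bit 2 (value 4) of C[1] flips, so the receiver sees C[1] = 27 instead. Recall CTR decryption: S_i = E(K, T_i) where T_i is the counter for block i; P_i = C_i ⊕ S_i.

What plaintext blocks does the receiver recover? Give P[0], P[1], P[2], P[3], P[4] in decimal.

Only C[1] changed, to 27. In CTR, a change in C_i flips the same bit in P_i only; the keystream is unaffected. Decrypting the received ciphertext:
P[0]: T = 173, S = E(K, T) = 118; 76 ⊕ 118 = 58.
P[1]: T = 174, S = E(K, T) = 117; 27 ⊕ 117 = 110.
P[2]: T = 175, S = E(K, T) = 116; 130 ⊕ 116 = 246.
P[3]: T = 176, S = E(K, T) = 107; 161 ⊕ 107 = 202.
P[4]: T = 177, S = E(K, T) = 106; 247 ⊕ 106 = 157.
Blocks that differ from the original plaintext: P[1].

P[0] = 58, P[1] = 110, P[2] = 246, P[3] = 202, P[4] = 157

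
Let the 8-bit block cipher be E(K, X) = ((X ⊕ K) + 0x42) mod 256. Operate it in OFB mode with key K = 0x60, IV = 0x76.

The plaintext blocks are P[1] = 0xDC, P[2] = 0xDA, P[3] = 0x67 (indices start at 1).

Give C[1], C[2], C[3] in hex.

OFB encryption: S_i = E(K, S_{i−1}) with S_{0} = IV; C_i = P_i ⊕ S_i.
C[1]: S = E(K, 0x76) = 0x58; 0xDC ⊕ 0x58 = 0x84.
C[2]: S = E(K, 0x58) = 0x7A; 0xDA ⊕ 0x7A = 0xA0.
C[3]: S = E(K, 0x7A) = 0x5C; 0x67 ⊕ 0x5C = 0x3B.

C[1] = 0x84, C[2] = 0xA0, C[3] = 0x3B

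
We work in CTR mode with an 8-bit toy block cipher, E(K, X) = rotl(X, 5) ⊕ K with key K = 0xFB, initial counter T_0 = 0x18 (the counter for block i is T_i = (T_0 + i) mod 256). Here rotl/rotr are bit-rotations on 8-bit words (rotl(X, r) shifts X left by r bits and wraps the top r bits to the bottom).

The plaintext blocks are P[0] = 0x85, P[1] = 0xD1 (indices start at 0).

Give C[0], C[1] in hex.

CTR encryption: S_i = E(K, T_i) where T_i is the counter for block i; C_i = P_i ⊕ S_i.
C[0]: T = 0x18, S = E(K, T) = 0xF8; 0x85 ⊕ 0xF8 = 0x7D.
C[1]: T = 0x19, S = E(K, T) = 0xD8; 0xD1 ⊕ 0xD8 = 0x09.

C[0] = 0x7D, C[1] = 0x09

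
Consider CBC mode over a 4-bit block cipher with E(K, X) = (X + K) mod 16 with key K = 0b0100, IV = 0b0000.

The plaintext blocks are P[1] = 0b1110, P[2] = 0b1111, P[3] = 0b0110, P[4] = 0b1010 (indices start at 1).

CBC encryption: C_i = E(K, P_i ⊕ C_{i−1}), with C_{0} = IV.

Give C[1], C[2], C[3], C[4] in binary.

C[1] = 0b0010, C[2] = 0b0001, C[3] = 0b1011, C[4] = 0b0101

C[1]: P[1] ⊕ 0b0000 = 0b1110; E(K, 0b1110) = 0b0010.
C[2]: P[2] ⊕ 0b0010 = 0b1101; E(K, 0b1101) = 0b0001.
C[3]: P[3] ⊕ 0b0001 = 0b0111; E(K, 0b0111) = 0b1011.
C[4]: P[4] ⊕ 0b1011 = 0b0001; E(K, 0b0001) = 0b0101.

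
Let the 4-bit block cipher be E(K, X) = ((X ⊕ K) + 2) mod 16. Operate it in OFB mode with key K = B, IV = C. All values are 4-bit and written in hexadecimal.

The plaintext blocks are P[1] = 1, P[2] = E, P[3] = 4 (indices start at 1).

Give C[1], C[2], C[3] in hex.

OFB encryption: S_i = E(K, S_{i−1}) with S_{0} = IV; C_i = P_i ⊕ S_i.
C[1]: S = E(K, C) = 9; 1 ⊕ 9 = 8.
C[2]: S = E(K, 9) = 4; E ⊕ 4 = A.
C[3]: S = E(K, 4) = 1; 4 ⊕ 1 = 5.

C[1] = 8, C[2] = A, C[3] = 5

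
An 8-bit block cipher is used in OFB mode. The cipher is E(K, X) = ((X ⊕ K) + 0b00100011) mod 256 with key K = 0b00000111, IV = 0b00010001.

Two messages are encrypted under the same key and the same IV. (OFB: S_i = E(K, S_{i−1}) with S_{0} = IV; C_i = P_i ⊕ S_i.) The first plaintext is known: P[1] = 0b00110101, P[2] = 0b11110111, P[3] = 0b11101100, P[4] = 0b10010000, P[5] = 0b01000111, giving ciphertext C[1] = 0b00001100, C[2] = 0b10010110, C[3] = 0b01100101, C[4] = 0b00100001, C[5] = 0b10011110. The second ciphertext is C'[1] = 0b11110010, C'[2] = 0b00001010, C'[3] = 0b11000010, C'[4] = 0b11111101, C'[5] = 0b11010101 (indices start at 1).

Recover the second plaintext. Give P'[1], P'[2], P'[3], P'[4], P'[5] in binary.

In OFB with a reused IV, both messages share the same keystream S_i, so C_i ⊕ C'_i = P_i ⊕ P'_i and thus P'_i = P_i ⊕ C_i ⊕ C'_i.
P'[1]: 0b00110101 ⊕ 0b00001100 ⊕ 0b11110010 = 0b11001011.
P'[2]: 0b11110111 ⊕ 0b10010110 ⊕ 0b00001010 = 0b01101011.
P'[3]: 0b11101100 ⊕ 0b01100101 ⊕ 0b11000010 = 0b01001011.
P'[4]: 0b10010000 ⊕ 0b00100001 ⊕ 0b11111101 = 0b01001100.
P'[5]: 0b01000111 ⊕ 0b10011110 ⊕ 0b11010101 = 0b00001100.

P'[1] = 0b11001011, P'[2] = 0b01101011, P'[3] = 0b01001011, P'[4] = 0b01001100, P'[5] = 0b00001100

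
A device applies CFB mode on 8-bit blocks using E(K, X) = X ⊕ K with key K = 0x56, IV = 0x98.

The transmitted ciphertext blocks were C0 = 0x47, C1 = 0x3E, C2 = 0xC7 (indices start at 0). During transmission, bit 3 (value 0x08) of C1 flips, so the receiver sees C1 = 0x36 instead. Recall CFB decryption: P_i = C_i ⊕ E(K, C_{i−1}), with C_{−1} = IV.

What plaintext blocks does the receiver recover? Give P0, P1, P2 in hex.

P0 = 0x89, P1 = 0x27, P2 = 0xA7

Only C1 changed, to 0x36. In CFB, a change in C_i flips the same bit in P_i and garbles P_{i+1}. Decrypting the received ciphertext:
P0: E(K, 0x98) = 0xCE; 0x47 ⊕ 0xCE = 0x89.
P1: E(K, 0x47) = 0x11; 0x36 ⊕ 0x11 = 0x27.
P2: E(K, 0x36) = 0x60; 0xC7 ⊕ 0x60 = 0xA7.
Blocks that differ from the original plaintext: P1, P2.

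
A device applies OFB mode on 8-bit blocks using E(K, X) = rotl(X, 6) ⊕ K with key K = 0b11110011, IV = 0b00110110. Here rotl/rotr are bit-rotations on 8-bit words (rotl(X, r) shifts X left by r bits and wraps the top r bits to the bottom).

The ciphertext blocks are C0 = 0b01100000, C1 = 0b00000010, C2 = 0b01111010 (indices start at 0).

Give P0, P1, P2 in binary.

P0 = 0b00011110, P1 = 0b01101110, P2 = 0b10010010

OFB decryption: S_i = E(K, S_{i−1}) with S_{−1} = IV; P_i = C_i ⊕ S_i.
P0: S = E(K, 0b00110110) = 0b01111110; 0b01100000 ⊕ 0b01111110 = 0b00011110.
P1: S = E(K, 0b01111110) = 0b01101100; 0b00000010 ⊕ 0b01101100 = 0b01101110.
P2: S = E(K, 0b01101100) = 0b11101000; 0b01111010 ⊕ 0b11101000 = 0b10010010.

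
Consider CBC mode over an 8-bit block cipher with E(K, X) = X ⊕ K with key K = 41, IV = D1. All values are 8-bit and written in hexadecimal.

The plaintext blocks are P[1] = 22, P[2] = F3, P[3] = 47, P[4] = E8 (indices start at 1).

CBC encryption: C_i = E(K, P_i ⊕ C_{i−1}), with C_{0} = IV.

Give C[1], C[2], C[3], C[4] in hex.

C[1]: P[1] ⊕ D1 = F3; E(K, F3) = B2.
C[2]: P[2] ⊕ B2 = 41; E(K, 41) = 00.
C[3]: P[3] ⊕ 00 = 47; E(K, 47) = 06.
C[4]: P[4] ⊕ 06 = EE; E(K, EE) = AF.

C[1] = B2, C[2] = 00, C[3] = 06, C[4] = AF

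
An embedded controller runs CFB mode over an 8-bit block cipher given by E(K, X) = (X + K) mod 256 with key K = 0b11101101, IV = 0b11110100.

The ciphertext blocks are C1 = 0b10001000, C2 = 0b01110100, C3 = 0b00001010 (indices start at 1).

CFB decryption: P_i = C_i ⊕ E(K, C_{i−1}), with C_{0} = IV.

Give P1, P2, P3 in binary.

P1 = 0b01101001, P2 = 0b00000001, P3 = 0b01101011

P1: E(K, 0b11110100) = 0b11100001; 0b10001000 ⊕ 0b11100001 = 0b01101001.
P2: E(K, 0b10001000) = 0b01110101; 0b01110100 ⊕ 0b01110101 = 0b00000001.
P3: E(K, 0b01110100) = 0b01100001; 0b00001010 ⊕ 0b01100001 = 0b01101011.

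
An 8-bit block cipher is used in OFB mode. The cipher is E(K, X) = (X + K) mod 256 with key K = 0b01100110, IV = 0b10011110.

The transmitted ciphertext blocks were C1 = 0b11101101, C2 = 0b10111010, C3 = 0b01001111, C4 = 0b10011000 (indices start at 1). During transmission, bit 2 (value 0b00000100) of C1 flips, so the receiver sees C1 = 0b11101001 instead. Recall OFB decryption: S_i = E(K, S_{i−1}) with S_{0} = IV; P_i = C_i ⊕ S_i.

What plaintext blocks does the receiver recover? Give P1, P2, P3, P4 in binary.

P1 = 0b11101101, P2 = 0b11010000, P3 = 0b10011111, P4 = 0b10101110

Only C1 changed, to 0b11101001. In OFB, a change in C_i flips the same bit in P_i only; the keystream is unaffected. Decrypting the received ciphertext:
P1: S = E(K, 0b10011110) = 0b00000100; 0b11101001 ⊕ 0b00000100 = 0b11101101.
P2: S = E(K, 0b00000100) = 0b01101010; 0b10111010 ⊕ 0b01101010 = 0b11010000.
P3: S = E(K, 0b01101010) = 0b11010000; 0b01001111 ⊕ 0b11010000 = 0b10011111.
P4: S = E(K, 0b11010000) = 0b00110110; 0b10011000 ⊕ 0b00110110 = 0b10101110.
Blocks that differ from the original plaintext: P1.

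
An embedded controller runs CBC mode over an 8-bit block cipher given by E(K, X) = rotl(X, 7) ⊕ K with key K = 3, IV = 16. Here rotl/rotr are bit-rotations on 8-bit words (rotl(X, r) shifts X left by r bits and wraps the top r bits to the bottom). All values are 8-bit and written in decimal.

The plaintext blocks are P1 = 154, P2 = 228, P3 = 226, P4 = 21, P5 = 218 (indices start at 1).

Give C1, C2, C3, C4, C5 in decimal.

CBC encryption: C_i = E(K, P_i ⊕ C_{i−1}), with C_{0} = IV.
C1: P1 ⊕ 16 = 138; E(K, 138) = 70.
C2: P2 ⊕ 70 = 162; E(K, 162) = 82.
C3: P3 ⊕ 82 = 176; E(K, 176) = 91.
C4: P4 ⊕ 91 = 78; E(K, 78) = 36.
C5: P5 ⊕ 36 = 254; E(K, 254) = 124.

C1 = 70, C2 = 82, C3 = 91, C4 = 36, C5 = 124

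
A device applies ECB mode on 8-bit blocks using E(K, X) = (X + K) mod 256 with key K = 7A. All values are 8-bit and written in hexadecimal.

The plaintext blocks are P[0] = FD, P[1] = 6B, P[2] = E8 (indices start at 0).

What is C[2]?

ECB encryption: C_i = E(K, P_i).
C[2]: E(K, E8) = 62.

C[2] = 62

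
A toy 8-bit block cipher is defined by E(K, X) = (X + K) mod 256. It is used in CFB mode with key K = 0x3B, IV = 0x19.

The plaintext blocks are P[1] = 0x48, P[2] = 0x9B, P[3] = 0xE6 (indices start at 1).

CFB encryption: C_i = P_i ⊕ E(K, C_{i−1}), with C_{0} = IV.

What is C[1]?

C[1]: E(K, 0x19) = 0x54; 0x48 ⊕ 0x54 = 0x1C.

C[1] = 0x1C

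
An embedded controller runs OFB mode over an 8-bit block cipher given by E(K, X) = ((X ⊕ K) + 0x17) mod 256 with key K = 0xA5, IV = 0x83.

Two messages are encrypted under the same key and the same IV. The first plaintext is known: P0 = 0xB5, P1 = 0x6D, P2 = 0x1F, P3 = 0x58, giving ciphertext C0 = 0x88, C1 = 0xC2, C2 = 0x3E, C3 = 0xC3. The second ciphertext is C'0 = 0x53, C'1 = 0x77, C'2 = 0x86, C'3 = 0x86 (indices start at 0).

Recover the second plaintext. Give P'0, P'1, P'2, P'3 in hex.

P'0 = 0x6E, P'1 = 0xD8, P'2 = 0xA7, P'3 = 0x1D

In OFB with a reused IV, both messages share the same keystream S_i, so C_i ⊕ C'_i = P_i ⊕ P'_i and thus P'_i = P_i ⊕ C_i ⊕ C'_i.
P'0: 0xB5 ⊕ 0x88 ⊕ 0x53 = 0x6E.
P'1: 0x6D ⊕ 0xC2 ⊕ 0x77 = 0xD8.
P'2: 0x1F ⊕ 0x3E ⊕ 0x86 = 0xA7.
P'3: 0x58 ⊕ 0xC3 ⊕ 0x86 = 0x1D.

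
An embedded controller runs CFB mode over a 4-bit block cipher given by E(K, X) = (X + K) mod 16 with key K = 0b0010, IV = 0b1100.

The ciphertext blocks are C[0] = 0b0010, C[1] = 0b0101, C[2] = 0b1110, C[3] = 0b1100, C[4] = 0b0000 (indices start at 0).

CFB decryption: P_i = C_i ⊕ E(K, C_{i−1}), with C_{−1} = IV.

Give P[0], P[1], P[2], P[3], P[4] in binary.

P[0] = 0b1100, P[1] = 0b0001, P[2] = 0b1001, P[3] = 0b1100, P[4] = 0b1110

P[0]: E(K, 0b1100) = 0b1110; 0b0010 ⊕ 0b1110 = 0b1100.
P[1]: E(K, 0b0010) = 0b0100; 0b0101 ⊕ 0b0100 = 0b0001.
P[2]: E(K, 0b0101) = 0b0111; 0b1110 ⊕ 0b0111 = 0b1001.
P[3]: E(K, 0b1110) = 0b0000; 0b1100 ⊕ 0b0000 = 0b1100.
P[4]: E(K, 0b1100) = 0b1110; 0b0000 ⊕ 0b1110 = 0b1110.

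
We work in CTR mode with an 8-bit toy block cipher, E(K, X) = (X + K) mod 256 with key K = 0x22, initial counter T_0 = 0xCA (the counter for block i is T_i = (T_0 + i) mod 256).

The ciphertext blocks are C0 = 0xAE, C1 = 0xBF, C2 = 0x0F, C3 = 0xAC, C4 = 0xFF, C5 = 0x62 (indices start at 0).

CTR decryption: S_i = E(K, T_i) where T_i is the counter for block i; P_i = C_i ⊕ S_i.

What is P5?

P5: T = 0xCF, S = E(K, T) = 0xF1; 0x62 ⊕ 0xF1 = 0x93.

P5 = 0x93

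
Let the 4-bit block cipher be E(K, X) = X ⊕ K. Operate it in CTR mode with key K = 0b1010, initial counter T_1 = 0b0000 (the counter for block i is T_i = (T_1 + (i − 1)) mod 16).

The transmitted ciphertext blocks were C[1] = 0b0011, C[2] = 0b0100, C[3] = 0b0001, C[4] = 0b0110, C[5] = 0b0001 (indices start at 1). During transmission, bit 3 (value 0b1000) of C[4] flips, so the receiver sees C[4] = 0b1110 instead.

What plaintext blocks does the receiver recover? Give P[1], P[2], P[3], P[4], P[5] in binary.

CTR decryption: S_i = E(K, T_i) where T_i is the counter for block i; P_i = C_i ⊕ S_i.
Only C[4] changed, to 0b1110. In CTR, a change in C_i flips the same bit in P_i only; the keystream is unaffected. Decrypting the received ciphertext:
P[1]: T = 0b0000, S = E(K, T) = 0b1010; 0b0011 ⊕ 0b1010 = 0b1001.
P[2]: T = 0b0001, S = E(K, T) = 0b1011; 0b0100 ⊕ 0b1011 = 0b1111.
P[3]: T = 0b0010, S = E(K, T) = 0b1000; 0b0001 ⊕ 0b1000 = 0b1001.
P[4]: T = 0b0011, S = E(K, T) = 0b1001; 0b1110 ⊕ 0b1001 = 0b0111.
P[5]: T = 0b0100, S = E(K, T) = 0b1110; 0b0001 ⊕ 0b1110 = 0b1111.
Blocks that differ from the original plaintext: P[4].

P[1] = 0b1001, P[2] = 0b1111, P[3] = 0b1001, P[4] = 0b0111, P[5] = 0b1111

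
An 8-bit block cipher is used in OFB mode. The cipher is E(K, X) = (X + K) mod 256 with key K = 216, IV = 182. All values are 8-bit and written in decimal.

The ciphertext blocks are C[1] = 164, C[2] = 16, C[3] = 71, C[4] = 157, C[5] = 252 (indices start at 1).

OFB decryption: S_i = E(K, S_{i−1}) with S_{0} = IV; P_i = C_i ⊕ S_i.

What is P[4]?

P[1]: S = E(K, 182) = 142; 164 ⊕ 142 = 42.
P[2]: S = E(K, 142) = 102; 16 ⊕ 102 = 118.
P[3]: S = E(K, 102) = 62; 71 ⊕ 62 = 121.
P[4]: S = E(K, 62) = 22; 157 ⊕ 22 = 139.

P[4] = 139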